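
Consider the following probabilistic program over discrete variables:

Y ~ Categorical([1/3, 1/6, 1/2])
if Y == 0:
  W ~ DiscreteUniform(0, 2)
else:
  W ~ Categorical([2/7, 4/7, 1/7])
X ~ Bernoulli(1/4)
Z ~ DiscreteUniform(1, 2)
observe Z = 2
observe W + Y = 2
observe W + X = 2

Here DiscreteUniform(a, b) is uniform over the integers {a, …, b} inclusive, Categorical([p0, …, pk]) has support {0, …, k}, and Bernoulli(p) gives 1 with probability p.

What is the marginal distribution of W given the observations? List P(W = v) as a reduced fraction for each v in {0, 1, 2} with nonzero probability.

Enumerate traces; 2 have nonzero weight after conditioning:
  (Y=0, W=2, X=0, Z=2) weight 1/24
  (Y=1, W=1, X=1, Z=2) weight 1/84
Group by W:
  weight(W=1) = 1/84
  weight(W=2) = 1/24
Total weight = 1/84 + 1/24 = 3/56
P(W=1 | obs) = 1/84 / 3/56 = 2/9
P(W=2 | obs) = 1/24 / 3/56 = 7/9

P(W=1) = 2/9, P(W=2) = 7/9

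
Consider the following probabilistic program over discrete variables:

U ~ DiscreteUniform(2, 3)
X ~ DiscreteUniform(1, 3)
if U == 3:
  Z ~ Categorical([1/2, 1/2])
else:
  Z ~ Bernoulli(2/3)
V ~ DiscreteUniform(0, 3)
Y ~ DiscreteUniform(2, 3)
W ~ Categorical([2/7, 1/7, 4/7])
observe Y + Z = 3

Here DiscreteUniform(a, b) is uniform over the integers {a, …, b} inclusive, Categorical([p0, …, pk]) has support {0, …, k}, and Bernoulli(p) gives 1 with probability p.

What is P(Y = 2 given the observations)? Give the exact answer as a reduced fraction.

P(Y = 2 | obs) = 7/12

Enumerate traces; 144 have nonzero weight after conditioning:
  (U=2, X=1, Z=0, V=0, Y=3, W=0) weight 1/504
  (U=2, X=1, Z=0, V=0, Y=3, W=1) weight 1/1008
  (U=2, X=1, Z=0, V=0, Y=3, W=2) weight 1/252
  (U=2, X=1, Z=0, V=1, Y=3, W=0) weight 1/504
  (U=2, X=1, Z=0, V=1, Y=3, W=1) weight 1/1008
  (U=2, X=1, Z=0, V=1, Y=3, W=2) weight 1/252
  (U=2, X=1, Z=0, V=2, Y=3, W=0) weight 1/504
  (U=2, X=1, Z=0, V=2, Y=3, W=1) weight 1/1008
  (U=2, X=1, Z=1, V=0, Y=2, W=0) weight 1/252
  … 135 more
Group by Y:
  weight(Y=2) = 7/24
  weight(Y=3) = 5/24
Total weight = 7/24 + 5/24 = 1/2
P(Y=2 | obs) = 7/24 / 1/2 = 7/12
P(Y=3 | obs) = 5/24 / 1/2 = 5/12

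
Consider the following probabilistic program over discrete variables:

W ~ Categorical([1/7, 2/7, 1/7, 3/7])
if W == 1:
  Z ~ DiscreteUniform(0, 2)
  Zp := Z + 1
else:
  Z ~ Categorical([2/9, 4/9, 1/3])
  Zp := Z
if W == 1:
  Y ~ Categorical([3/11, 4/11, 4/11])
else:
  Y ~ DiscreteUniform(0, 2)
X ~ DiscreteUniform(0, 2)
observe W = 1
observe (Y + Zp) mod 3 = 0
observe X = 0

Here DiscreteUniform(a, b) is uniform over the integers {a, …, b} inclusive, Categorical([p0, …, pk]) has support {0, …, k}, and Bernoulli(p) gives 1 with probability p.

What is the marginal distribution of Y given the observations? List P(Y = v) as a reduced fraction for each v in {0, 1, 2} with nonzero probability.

Enumerate traces; 3 have nonzero weight after conditioning:
  (W=1, Z=0, Y=2, X=0) weight 8/693
  (W=1, Z=1, Y=1, X=0) weight 8/693
  (W=1, Z=2, Y=0, X=0) weight 2/231
Group by Y:
  weight(Y=0) = 2/231
  weight(Y=1) = 8/693
  weight(Y=2) = 8/693
Total weight = 2/231 + 8/693 + 8/693 = 2/63
P(Y=0 | obs) = 2/231 / 2/63 = 3/11
P(Y=1 | obs) = 8/693 / 2/63 = 4/11
P(Y=2 | obs) = 8/693 / 2/63 = 4/11

P(Y=0) = 3/11, P(Y=1) = 4/11, P(Y=2) = 4/11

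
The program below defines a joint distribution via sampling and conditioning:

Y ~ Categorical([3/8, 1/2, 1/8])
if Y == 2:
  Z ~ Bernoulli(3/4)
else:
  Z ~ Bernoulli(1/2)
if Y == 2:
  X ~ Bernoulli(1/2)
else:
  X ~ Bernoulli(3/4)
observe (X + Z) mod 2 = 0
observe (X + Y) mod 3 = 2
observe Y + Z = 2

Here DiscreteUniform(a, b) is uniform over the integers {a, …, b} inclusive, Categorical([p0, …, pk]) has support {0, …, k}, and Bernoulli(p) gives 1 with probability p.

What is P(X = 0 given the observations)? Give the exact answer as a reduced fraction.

Enumerate traces; 2 have nonzero weight after conditioning:
  (Y=1, Z=1, X=1) weight 3/16
  (Y=2, Z=0, X=0) weight 1/64
Group by X:
  weight(X=0) = 1/64
  weight(X=1) = 3/16
Total weight = 1/64 + 3/16 = 13/64
P(X=0 | obs) = 1/64 / 13/64 = 1/13
P(X=1 | obs) = 3/16 / 13/64 = 12/13

P(X = 0 | obs) = 1/13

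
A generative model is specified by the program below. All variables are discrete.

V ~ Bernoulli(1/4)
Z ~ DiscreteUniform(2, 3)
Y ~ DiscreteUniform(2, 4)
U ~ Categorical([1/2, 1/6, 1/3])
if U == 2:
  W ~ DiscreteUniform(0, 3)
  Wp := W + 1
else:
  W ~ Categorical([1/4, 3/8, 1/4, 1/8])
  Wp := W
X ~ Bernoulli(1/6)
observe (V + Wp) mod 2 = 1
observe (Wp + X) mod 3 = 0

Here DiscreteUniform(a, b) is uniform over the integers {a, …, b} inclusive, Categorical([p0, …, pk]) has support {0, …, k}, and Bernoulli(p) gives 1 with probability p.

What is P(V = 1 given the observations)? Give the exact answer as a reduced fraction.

P(V = 1 | obs) = 13/43

Enumerate traces; 48 have nonzero weight after conditioning:
  (V=0, Z=2, Y=2, U=0, W=3, X=0) weight 5/768
  (V=0, Z=2, Y=2, U=1, W=3, X=0) weight 5/2304
  (V=0, Z=2, Y=2, U=2, W=2, X=0) weight 5/576
  (V=0, Z=2, Y=3, U=0, W=3, X=0) weight 5/768
  (V=0, Z=2, Y=3, U=1, W=3, X=0) weight 5/2304
  (V=0, Z=2, Y=3, U=2, W=2, X=0) weight 5/576
  (V=0, Z=2, Y=4, U=0, W=3, X=0) weight 5/768
  (V=0, Z=2, Y=4, U=1, W=3, X=0) weight 5/2304
  (V=1, Z=2, Y=2, U=0, W=0, X=0) weight 5/1152
  … 39 more
Group by V:
  weight(V=0) = 5/48
  weight(V=1) = 13/288
Total weight = 5/48 + 13/288 = 43/288
P(V=0 | obs) = 5/48 / 43/288 = 30/43
P(V=1 | obs) = 13/288 / 43/288 = 13/43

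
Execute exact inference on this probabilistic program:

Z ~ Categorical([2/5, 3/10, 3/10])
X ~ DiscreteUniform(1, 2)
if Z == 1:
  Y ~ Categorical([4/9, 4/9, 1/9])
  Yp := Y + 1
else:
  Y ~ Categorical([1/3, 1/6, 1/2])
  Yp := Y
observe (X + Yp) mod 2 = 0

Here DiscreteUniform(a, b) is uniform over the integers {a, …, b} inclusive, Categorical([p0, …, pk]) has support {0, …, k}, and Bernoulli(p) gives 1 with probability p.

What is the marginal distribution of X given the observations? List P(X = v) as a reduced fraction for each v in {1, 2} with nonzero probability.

Enumerate traces; 9 have nonzero weight after conditioning:
  (Z=0, X=1, Y=1) weight 1/30
  (Z=0, X=2, Y=0) weight 1/15
  (Z=0, X=2, Y=2) weight 1/10
  (Z=1, X=1, Y=0) weight 1/15
  (Z=1, X=1, Y=2) weight 1/60
  (Z=1, X=2, Y=1) weight 1/15
  (Z=2, X=1, Y=1) weight 1/40
  (Z=2, X=2, Y=0) weight 1/20
  … 1 more
Group by X:
  weight(X=1) = 17/120
  weight(X=2) = 43/120
Total weight = 17/120 + 43/120 = 1/2
P(X=1 | obs) = 17/120 / 1/2 = 17/60
P(X=2 | obs) = 43/120 / 1/2 = 43/60

P(X=1) = 17/60, P(X=2) = 43/60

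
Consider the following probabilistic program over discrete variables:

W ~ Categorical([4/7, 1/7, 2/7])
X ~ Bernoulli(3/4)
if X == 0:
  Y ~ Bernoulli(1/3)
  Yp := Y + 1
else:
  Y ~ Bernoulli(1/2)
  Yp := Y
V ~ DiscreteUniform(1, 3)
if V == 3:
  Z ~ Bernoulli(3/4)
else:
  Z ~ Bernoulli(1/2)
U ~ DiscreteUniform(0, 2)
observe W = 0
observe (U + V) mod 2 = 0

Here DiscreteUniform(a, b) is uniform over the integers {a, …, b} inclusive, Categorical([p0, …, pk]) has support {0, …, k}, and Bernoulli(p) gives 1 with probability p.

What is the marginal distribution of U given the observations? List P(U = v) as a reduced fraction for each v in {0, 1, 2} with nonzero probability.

Enumerate traces; 32 have nonzero weight after conditioning:
  (W=0, X=0, Y=0, V=1, Z=0, U=1) weight 1/189
  (W=0, X=0, Y=0, V=1, Z=1, U=1) weight 1/189
  (W=0, X=0, Y=0, V=2, Z=0, U=0) weight 1/189
  (W=0, X=0, Y=0, V=2, Z=0, U=2) weight 1/189
  (W=0, X=0, Y=0, V=2, Z=1, U=0) weight 1/189
  (W=0, X=0, Y=0, V=2, Z=1, U=2) weight 1/189
  (W=0, X=0, Y=0, V=3, Z=0, U=1) weight 1/378
  (W=0, X=0, Y=0, V=3, Z=1, U=1) weight 1/126
  … 24 more
Group by U:
  weight(U=0) = 4/63
  weight(U=1) = 8/63
  weight(U=2) = 4/63
Total weight = 4/63 + 8/63 + 4/63 = 16/63
P(U=0 | obs) = 4/63 / 16/63 = 1/4
P(U=1 | obs) = 8/63 / 16/63 = 1/2
P(U=2 | obs) = 4/63 / 16/63 = 1/4

P(U=0) = 1/4, P(U=1) = 1/2, P(U=2) = 1/4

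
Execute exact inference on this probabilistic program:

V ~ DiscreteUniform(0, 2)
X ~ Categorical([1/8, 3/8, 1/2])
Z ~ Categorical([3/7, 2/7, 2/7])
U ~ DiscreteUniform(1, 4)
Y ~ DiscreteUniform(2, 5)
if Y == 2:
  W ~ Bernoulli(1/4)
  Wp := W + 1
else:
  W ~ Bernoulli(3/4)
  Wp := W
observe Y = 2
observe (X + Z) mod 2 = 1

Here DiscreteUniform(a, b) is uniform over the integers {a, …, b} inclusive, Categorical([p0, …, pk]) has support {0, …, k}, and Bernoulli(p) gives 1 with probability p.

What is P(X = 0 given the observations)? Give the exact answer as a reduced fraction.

P(X = 0 | obs) = 2/25

Enumerate traces; 96 have nonzero weight after conditioning:
  (V=0, X=0, Z=1, U=1, Y=2, W=0) weight 1/1792
  (V=0, X=0, Z=1, U=1, Y=2, W=1) weight 1/5376
  (V=0, X=0, Z=1, U=2, Y=2, W=0) weight 1/1792
  (V=0, X=0, Z=1, U=2, Y=2, W=1) weight 1/5376
  (V=0, X=0, Z=1, U=3, Y=2, W=0) weight 1/1792
  (V=0, X=0, Z=1, U=3, Y=2, W=1) weight 1/5376
  (V=0, X=0, Z=1, U=4, Y=2, W=0) weight 1/1792
  (V=0, X=0, Z=1, U=4, Y=2, W=1) weight 1/5376
  (V=0, X=1, Z=0, U=1, Y=2, W=0) weight 9/3584
  (V=0, X=2, Z=1, U=1, Y=2, W=0) weight 1/448
  … 86 more
Group by X:
  weight(X=0) = 1/112
  weight(X=1) = 15/224
  weight(X=2) = 1/28
Total weight = 1/112 + 15/224 + 1/28 = 25/224
P(X=0 | obs) = 1/112 / 25/224 = 2/25
P(X=1 | obs) = 15/224 / 25/224 = 3/5
P(X=2 | obs) = 1/28 / 25/224 = 8/25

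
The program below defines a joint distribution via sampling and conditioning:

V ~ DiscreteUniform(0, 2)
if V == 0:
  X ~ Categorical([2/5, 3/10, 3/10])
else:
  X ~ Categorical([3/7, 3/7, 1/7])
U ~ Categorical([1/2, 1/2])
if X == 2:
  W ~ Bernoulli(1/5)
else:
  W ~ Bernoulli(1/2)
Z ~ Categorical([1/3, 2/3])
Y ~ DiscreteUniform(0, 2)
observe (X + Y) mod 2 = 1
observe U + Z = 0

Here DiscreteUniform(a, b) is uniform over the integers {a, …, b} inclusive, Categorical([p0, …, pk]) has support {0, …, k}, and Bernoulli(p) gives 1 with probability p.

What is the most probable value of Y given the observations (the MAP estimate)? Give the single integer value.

Enumerate traces; 24 have nonzero weight after conditioning:
  (V=0, X=0, U=0, W=0, Z=0, Y=1) weight 1/270
  (V=0, X=0, U=0, W=1, Z=0, Y=1) weight 1/270
  (V=0, X=1, U=0, W=0, Z=0, Y=0) weight 1/360
  (V=0, X=1, U=0, W=0, Z=0, Y=2) weight 1/360
  (V=0, X=1, U=0, W=1, Z=0, Y=0) weight 1/360
  (V=0, X=1, U=0, W=1, Z=0, Y=2) weight 1/360
  (V=0, X=2, U=0, W=0, Z=0, Y=1) weight 1/225
  (V=0, X=2, U=0, W=1, Z=0, Y=1) weight 1/900
  … 16 more
Group by Y:
  weight(Y=0) = 3/140
  weight(Y=1) = 43/1260
  weight(Y=2) = 3/140
Total weight = 3/140 + 43/1260 + 3/140 = 97/1260
P(Y=0 | obs) = 3/140 / 97/1260 = 27/97
P(Y=1 | obs) = 43/1260 / 97/1260 = 43/97
P(Y=2 | obs) = 3/140 / 97/1260 = 27/97
argmax = 1

argmax_v P(Y = v | obs) = 1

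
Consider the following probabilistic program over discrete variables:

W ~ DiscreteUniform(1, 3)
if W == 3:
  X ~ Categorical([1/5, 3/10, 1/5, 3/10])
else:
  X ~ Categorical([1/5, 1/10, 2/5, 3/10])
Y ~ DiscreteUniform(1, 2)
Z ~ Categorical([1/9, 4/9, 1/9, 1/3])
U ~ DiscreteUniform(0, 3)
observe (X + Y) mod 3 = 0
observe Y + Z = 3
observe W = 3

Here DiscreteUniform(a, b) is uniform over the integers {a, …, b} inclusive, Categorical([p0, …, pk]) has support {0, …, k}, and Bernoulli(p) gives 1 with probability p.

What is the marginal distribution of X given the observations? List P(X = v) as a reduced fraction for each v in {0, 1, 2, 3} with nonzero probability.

Enumerate traces; 8 have nonzero weight after conditioning:
  (W=3, X=1, Y=2, Z=1, U=0) weight 1/180
  (W=3, X=1, Y=2, Z=1, U=1) weight 1/180
  (W=3, X=1, Y=2, Z=1, U=2) weight 1/180
  (W=3, X=1, Y=2, Z=1, U=3) weight 1/180
  (W=3, X=2, Y=1, Z=2, U=0) weight 1/1080
  (W=3, X=2, Y=1, Z=2, U=1) weight 1/1080
  (W=3, X=2, Y=1, Z=2, U=2) weight 1/1080
  (W=3, X=2, Y=1, Z=2, U=3) weight 1/1080
Group by X:
  weight(X=1) = 1/45
  weight(X=2) = 1/270
Total weight = 1/45 + 1/270 = 7/270
P(X=1 | obs) = 1/45 / 7/270 = 6/7
P(X=2 | obs) = 1/270 / 7/270 = 1/7

P(X=1) = 6/7, P(X=2) = 1/7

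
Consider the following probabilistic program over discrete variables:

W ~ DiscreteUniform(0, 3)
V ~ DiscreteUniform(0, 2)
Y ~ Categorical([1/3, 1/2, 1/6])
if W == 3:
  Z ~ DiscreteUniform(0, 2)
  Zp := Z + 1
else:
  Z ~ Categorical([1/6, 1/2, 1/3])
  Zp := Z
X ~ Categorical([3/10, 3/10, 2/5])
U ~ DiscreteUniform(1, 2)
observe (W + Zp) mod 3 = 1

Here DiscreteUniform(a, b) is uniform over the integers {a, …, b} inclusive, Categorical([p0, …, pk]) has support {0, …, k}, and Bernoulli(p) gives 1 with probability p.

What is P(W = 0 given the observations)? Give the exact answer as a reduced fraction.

Enumerate traces; 216 have nonzero weight after conditioning:
  (W=0, V=0, Y=0, Z=1, X=0, U=1) weight 1/480
  (W=0, V=0, Y=0, Z=1, X=0, U=2) weight 1/480
  (W=0, V=0, Y=0, Z=1, X=1, U=1) weight 1/480
  (W=0, V=0, Y=0, Z=1, X=1, U=2) weight 1/480
  (W=0, V=0, Y=0, Z=1, X=2, U=1) weight 1/360
  (W=0, V=0, Y=0, Z=1, X=2, U=2) weight 1/360
  (W=0, V=0, Y=1, Z=1, X=0, U=1) weight 1/320
  (W=0, V=0, Y=1, Z=1, X=0, U=2) weight 1/320
  (W=1, V=0, Y=0, Z=0, X=0, U=1) weight 1/1440
  (W=2, V=0, Y=0, Z=2, X=0, U=1) weight 1/720
  … 206 more
Group by W:
  weight(W=0) = 1/8
  weight(W=1) = 1/24
  weight(W=2) = 1/12
  weight(W=3) = 1/12
Total weight = 1/8 + 1/24 + 1/12 + 1/12 = 1/3
P(W=0 | obs) = 1/8 / 1/3 = 3/8
P(W=1 | obs) = 1/24 / 1/3 = 1/8
P(W=2 | obs) = 1/12 / 1/3 = 1/4
P(W=3 | obs) = 1/12 / 1/3 = 1/4

P(W = 0 | obs) = 3/8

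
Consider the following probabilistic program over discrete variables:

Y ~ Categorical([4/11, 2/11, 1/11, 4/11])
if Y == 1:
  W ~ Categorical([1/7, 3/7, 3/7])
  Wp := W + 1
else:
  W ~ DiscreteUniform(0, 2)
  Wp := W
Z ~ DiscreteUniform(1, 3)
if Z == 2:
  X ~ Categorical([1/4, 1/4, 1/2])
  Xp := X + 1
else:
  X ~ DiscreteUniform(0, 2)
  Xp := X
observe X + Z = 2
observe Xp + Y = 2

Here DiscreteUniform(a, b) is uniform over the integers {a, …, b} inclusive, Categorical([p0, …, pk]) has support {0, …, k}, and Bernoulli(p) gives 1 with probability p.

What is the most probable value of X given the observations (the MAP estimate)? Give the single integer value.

argmax_v P(X = v | obs) = 1

Enumerate traces; 6 have nonzero weight after conditioning:
  (Y=1, W=0, Z=1, X=1) weight 2/693
  (Y=1, W=0, Z=2, X=0) weight 1/462
  (Y=1, W=1, Z=1, X=1) weight 2/231
  (Y=1, W=1, Z=2, X=0) weight 1/154
  (Y=1, W=2, Z=1, X=1) weight 2/231
  (Y=1, W=2, Z=2, X=0) weight 1/154
Group by X:
  weight(X=0) = 1/66
  weight(X=1) = 2/99
Total weight = 1/66 + 2/99 = 7/198
P(X=0 | obs) = 1/66 / 7/198 = 3/7
P(X=1 | obs) = 2/99 / 7/198 = 4/7
argmax = 1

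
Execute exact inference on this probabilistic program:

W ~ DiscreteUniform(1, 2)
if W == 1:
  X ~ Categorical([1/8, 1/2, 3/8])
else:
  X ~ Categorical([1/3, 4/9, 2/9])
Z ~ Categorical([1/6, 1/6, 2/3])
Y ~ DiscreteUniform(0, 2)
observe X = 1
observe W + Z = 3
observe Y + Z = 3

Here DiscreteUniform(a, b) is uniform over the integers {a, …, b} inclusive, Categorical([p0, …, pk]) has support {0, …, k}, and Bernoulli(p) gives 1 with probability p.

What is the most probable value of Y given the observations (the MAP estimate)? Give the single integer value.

Enumerate traces; 2 have nonzero weight after conditioning:
  (W=1, X=1, Z=2, Y=1) weight 1/18
  (W=2, X=1, Z=1, Y=2) weight 1/81
Group by Y:
  weight(Y=1) = 1/18
  weight(Y=2) = 1/81
Total weight = 1/18 + 1/81 = 11/162
P(Y=1 | obs) = 1/18 / 11/162 = 9/11
P(Y=2 | obs) = 1/81 / 11/162 = 2/11
argmax = 1

argmax_v P(Y = v | obs) = 1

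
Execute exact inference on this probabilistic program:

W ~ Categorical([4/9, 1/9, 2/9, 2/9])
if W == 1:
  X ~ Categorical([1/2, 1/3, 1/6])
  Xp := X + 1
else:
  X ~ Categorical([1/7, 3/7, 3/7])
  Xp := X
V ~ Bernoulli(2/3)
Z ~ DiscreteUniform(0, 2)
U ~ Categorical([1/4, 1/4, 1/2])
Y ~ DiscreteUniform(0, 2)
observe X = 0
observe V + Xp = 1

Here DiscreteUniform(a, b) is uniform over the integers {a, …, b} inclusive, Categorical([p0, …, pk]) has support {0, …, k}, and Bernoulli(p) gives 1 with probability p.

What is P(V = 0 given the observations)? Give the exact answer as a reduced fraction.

P(V = 0 | obs) = 7/39

Enumerate traces; 108 have nonzero weight after conditioning:
  (W=0, X=0, V=1, Z=0, U=0, Y=0) weight 2/1701
  (W=0, X=0, V=1, Z=0, U=0, Y=1) weight 2/1701
  (W=0, X=0, V=1, Z=0, U=0, Y=2) weight 2/1701
  (W=0, X=0, V=1, Z=0, U=1, Y=0) weight 2/1701
  (W=0, X=0, V=1, Z=0, U=1, Y=1) weight 2/1701
  (W=0, X=0, V=1, Z=0, U=1, Y=2) weight 2/1701
  (W=0, X=0, V=1, Z=0, U=2, Y=0) weight 4/1701
  (W=0, X=0, V=1, Z=0, U=2, Y=1) weight 4/1701
  (W=1, X=0, V=0, Z=0, U=0, Y=0) weight 1/1944
  … 99 more
Group by V:
  weight(V=0) = 1/54
  weight(V=1) = 16/189
Total weight = 1/54 + 16/189 = 13/126
P(V=0 | obs) = 1/54 / 13/126 = 7/39
P(V=1 | obs) = 16/189 / 13/126 = 32/39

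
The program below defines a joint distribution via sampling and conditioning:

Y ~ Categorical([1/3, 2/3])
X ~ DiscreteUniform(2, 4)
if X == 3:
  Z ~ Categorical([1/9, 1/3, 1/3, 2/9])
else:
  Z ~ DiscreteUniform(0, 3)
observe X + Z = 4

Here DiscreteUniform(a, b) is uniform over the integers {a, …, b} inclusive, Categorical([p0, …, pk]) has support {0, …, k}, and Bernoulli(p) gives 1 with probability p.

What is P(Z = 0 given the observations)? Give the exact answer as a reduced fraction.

Enumerate traces; 6 have nonzero weight after conditioning:
  (Y=0, X=2, Z=2) weight 1/36
  (Y=0, X=3, Z=1) weight 1/27
  (Y=0, X=4, Z=0) weight 1/36
  (Y=1, X=2, Z=2) weight 1/18
  (Y=1, X=3, Z=1) weight 2/27
  (Y=1, X=4, Z=0) weight 1/18
Group by Z:
  weight(Z=0) = 1/12
  weight(Z=1) = 1/9
  weight(Z=2) = 1/12
Total weight = 1/12 + 1/9 + 1/12 = 5/18
P(Z=0 | obs) = 1/12 / 5/18 = 3/10
P(Z=1 | obs) = 1/9 / 5/18 = 2/5
P(Z=2 | obs) = 1/12 / 5/18 = 3/10

P(Z = 0 | obs) = 3/10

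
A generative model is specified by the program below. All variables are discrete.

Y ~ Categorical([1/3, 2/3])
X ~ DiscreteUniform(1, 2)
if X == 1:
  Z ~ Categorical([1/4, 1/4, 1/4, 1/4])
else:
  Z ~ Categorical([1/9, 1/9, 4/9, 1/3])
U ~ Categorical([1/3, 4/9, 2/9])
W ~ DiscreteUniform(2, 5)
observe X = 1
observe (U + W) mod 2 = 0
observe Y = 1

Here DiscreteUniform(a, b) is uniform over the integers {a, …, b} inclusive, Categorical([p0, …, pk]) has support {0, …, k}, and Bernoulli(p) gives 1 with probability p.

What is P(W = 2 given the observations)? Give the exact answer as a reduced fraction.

Enumerate traces; 24 have nonzero weight after conditioning:
  (Y=1, X=1, Z=0, U=0, W=2) weight 1/144
  (Y=1, X=1, Z=0, U=0, W=4) weight 1/144
  (Y=1, X=1, Z=0, U=1, W=3) weight 1/108
  (Y=1, X=1, Z=0, U=1, W=5) weight 1/108
  (Y=1, X=1, Z=0, U=2, W=2) weight 1/216
  (Y=1, X=1, Z=0, U=2, W=4) weight 1/216
  (Y=1, X=1, Z=1, U=0, W=2) weight 1/144
  (Y=1, X=1, Z=1, U=0, W=4) weight 1/144
  … 16 more
Group by W:
  weight(W=2) = 5/108
  weight(W=3) = 1/27
  weight(W=4) = 5/108
  weight(W=5) = 1/27
Total weight = 5/108 + 1/27 + 5/108 + 1/27 = 1/6
P(W=2 | obs) = 5/108 / 1/6 = 5/18
P(W=3 | obs) = 1/27 / 1/6 = 2/9
P(W=4 | obs) = 5/108 / 1/6 = 5/18
P(W=5 | obs) = 1/27 / 1/6 = 2/9

P(W = 2 | obs) = 5/18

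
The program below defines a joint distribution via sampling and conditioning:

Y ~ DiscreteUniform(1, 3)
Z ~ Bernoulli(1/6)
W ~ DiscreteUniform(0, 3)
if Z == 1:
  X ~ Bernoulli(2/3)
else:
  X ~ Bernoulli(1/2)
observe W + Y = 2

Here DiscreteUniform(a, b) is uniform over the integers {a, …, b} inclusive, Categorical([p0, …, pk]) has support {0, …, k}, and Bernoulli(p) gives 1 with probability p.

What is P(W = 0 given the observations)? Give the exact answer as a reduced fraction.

P(W = 0 | obs) = 1/2

Enumerate traces; 8 have nonzero weight after conditioning:
  (Y=1, Z=0, W=1, X=0) weight 5/144
  (Y=1, Z=0, W=1, X=1) weight 5/144
  (Y=1, Z=1, W=1, X=0) weight 1/216
  (Y=1, Z=1, W=1, X=1) weight 1/108
  (Y=2, Z=0, W=0, X=0) weight 5/144
  (Y=2, Z=0, W=0, X=1) weight 5/144
  (Y=2, Z=1, W=0, X=0) weight 1/216
  (Y=2, Z=1, W=0, X=1) weight 1/108
Group by W:
  weight(W=0) = 1/12
  weight(W=1) = 1/12
Total weight = 1/12 + 1/12 = 1/6
P(W=0 | obs) = 1/12 / 1/6 = 1/2
P(W=1 | obs) = 1/12 / 1/6 = 1/2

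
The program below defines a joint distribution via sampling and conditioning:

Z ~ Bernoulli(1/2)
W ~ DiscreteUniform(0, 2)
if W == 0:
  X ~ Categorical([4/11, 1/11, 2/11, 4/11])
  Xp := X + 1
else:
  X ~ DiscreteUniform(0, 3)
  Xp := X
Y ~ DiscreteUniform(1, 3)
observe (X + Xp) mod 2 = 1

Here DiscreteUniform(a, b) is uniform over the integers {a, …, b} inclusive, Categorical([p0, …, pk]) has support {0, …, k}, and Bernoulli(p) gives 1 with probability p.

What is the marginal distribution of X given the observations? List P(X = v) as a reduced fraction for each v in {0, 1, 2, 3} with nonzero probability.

Enumerate traces; 24 have nonzero weight after conditioning:
  (Z=0, W=0, X=0, Y=1) weight 2/99
  (Z=0, W=0, X=0, Y=2) weight 2/99
  (Z=0, W=0, X=0, Y=3) weight 2/99
  (Z=0, W=0, X=1, Y=1) weight 1/198
  (Z=0, W=0, X=1, Y=2) weight 1/198
  (Z=0, W=0, X=1, Y=3) weight 1/198
  (Z=0, W=0, X=2, Y=1) weight 1/99
  (Z=0, W=0, X=2, Y=2) weight 1/99
  (Z=0, W=0, X=3, Y=1) weight 2/99
  … 15 more
Group by X:
  weight(X=0) = 4/33
  weight(X=1) = 1/33
  weight(X=2) = 2/33
  weight(X=3) = 4/33
Total weight = 4/33 + 1/33 + 2/33 + 4/33 = 1/3
P(X=0 | obs) = 4/33 / 1/3 = 4/11
P(X=1 | obs) = 1/33 / 1/3 = 1/11
P(X=2 | obs) = 2/33 / 1/3 = 2/11
P(X=3 | obs) = 4/33 / 1/3 = 4/11

P(X=0) = 4/11, P(X=1) = 1/11, P(X=2) = 2/11, P(X=3) = 4/11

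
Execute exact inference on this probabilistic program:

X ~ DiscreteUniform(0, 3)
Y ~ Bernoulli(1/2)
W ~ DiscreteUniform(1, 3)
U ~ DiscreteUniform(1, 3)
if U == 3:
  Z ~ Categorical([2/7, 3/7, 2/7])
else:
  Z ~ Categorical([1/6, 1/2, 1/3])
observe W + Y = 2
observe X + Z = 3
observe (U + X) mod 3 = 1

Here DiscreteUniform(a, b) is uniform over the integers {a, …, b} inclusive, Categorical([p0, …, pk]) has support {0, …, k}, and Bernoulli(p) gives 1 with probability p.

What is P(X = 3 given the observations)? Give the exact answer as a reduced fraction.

Enumerate traces; 6 have nonzero weight after conditioning:
  (X=1, Y=0, W=2, U=3, Z=2) weight 1/252
  (X=1, Y=1, W=1, U=3, Z=2) weight 1/252
  (X=2, Y=0, W=2, U=2, Z=1) weight 1/144
  (X=2, Y=1, W=1, U=2, Z=1) weight 1/144
  (X=3, Y=0, W=2, U=1, Z=0) weight 1/432
  (X=3, Y=1, W=1, U=1, Z=0) weight 1/432
Group by X:
  weight(X=1) = 1/126
  weight(X=2) = 1/72
  weight(X=3) = 1/216
Total weight = 1/126 + 1/72 + 1/216 = 5/189
P(X=1 | obs) = 1/126 / 5/189 = 3/10
P(X=2 | obs) = 1/72 / 5/189 = 21/40
P(X=3 | obs) = 1/216 / 5/189 = 7/40

P(X = 3 | obs) = 7/40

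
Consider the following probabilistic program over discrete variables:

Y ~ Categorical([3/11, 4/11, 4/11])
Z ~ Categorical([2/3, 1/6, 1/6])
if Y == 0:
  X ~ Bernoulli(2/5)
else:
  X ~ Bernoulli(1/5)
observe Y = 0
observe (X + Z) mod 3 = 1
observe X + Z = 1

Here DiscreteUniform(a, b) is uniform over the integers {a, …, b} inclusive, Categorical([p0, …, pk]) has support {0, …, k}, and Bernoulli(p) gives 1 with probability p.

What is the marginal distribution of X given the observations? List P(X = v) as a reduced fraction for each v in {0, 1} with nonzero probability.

Enumerate traces; 2 have nonzero weight after conditioning:
  (Y=0, Z=0, X=1) weight 4/55
  (Y=0, Z=1, X=0) weight 3/110
Group by X:
  weight(X=0) = 3/110
  weight(X=1) = 4/55
Total weight = 3/110 + 4/55 = 1/10
P(X=0 | obs) = 3/110 / 1/10 = 3/11
P(X=1 | obs) = 4/55 / 1/10 = 8/11

P(X=0) = 3/11, P(X=1) = 8/11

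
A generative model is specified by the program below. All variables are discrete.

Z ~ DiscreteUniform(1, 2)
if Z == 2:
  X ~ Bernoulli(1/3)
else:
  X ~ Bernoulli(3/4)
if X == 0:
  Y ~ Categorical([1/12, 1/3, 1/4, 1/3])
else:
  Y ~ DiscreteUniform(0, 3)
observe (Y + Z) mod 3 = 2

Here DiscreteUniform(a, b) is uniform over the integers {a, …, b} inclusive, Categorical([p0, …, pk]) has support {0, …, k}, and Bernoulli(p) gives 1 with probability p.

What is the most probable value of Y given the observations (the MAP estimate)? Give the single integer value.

argmax_v P(Y = v | obs) = 3

Enumerate traces; 6 have nonzero weight after conditioning:
  (Z=1, X=0, Y=1) weight 1/24
  (Z=1, X=1, Y=1) weight 3/32
  (Z=2, X=0, Y=0) weight 1/36
  (Z=2, X=0, Y=3) weight 1/9
  (Z=2, X=1, Y=0) weight 1/24
  (Z=2, X=1, Y=3) weight 1/24
Group by Y:
  weight(Y=0) = 5/72
  weight(Y=1) = 13/96
  weight(Y=3) = 11/72
Total weight = 5/72 + 13/96 + 11/72 = 103/288
P(Y=0 | obs) = 5/72 / 103/288 = 20/103
P(Y=1 | obs) = 13/96 / 103/288 = 39/103
P(Y=3 | obs) = 11/72 / 103/288 = 44/103
argmax = 3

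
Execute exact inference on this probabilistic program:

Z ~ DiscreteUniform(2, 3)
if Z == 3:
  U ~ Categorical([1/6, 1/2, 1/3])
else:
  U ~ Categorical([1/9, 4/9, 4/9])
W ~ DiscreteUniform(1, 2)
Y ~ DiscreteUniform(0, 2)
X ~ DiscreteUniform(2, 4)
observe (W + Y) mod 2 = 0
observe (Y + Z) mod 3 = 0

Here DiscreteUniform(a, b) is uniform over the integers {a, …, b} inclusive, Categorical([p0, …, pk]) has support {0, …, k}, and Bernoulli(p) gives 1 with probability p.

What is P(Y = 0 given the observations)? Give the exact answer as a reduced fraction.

P(Y = 0 | obs) = 1/2

Enumerate traces; 18 have nonzero weight after conditioning:
  (Z=2, U=0, W=1, Y=1, X=2) weight 1/324
  (Z=2, U=0, W=1, Y=1, X=3) weight 1/324
  (Z=2, U=0, W=1, Y=1, X=4) weight 1/324
  (Z=2, U=1, W=1, Y=1, X=2) weight 1/81
  (Z=2, U=1, W=1, Y=1, X=3) weight 1/81
  (Z=2, U=1, W=1, Y=1, X=4) weight 1/81
  (Z=2, U=2, W=1, Y=1, X=2) weight 1/81
  (Z=2, U=2, W=1, Y=1, X=3) weight 1/81
  (Z=3, U=0, W=2, Y=0, X=2) weight 1/216
  … 9 more
Group by Y:
  weight(Y=0) = 1/12
  weight(Y=1) = 1/12
Total weight = 1/12 + 1/12 = 1/6
P(Y=0 | obs) = 1/12 / 1/6 = 1/2
P(Y=1 | obs) = 1/12 / 1/6 = 1/2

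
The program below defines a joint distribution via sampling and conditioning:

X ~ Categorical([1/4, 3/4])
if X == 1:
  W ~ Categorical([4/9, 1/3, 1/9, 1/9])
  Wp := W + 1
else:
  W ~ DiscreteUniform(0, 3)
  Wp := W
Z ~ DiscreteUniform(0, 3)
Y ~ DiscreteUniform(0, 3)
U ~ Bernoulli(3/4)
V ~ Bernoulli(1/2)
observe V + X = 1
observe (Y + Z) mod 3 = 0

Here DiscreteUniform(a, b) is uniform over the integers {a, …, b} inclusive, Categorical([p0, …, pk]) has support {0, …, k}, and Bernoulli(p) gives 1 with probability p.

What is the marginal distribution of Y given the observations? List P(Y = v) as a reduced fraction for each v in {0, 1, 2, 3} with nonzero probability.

P(Y=0) = 1/3, P(Y=1) = 1/6, P(Y=2) = 1/6, P(Y=3) = 1/3

Enumerate traces; 96 have nonzero weight after conditioning:
  (X=0, W=0, Z=0, Y=0, U=0, V=1) weight 1/2048
  (X=0, W=0, Z=0, Y=0, U=1, V=1) weight 3/2048
  (X=0, W=0, Z=0, Y=3, U=0, V=1) weight 1/2048
  (X=0, W=0, Z=0, Y=3, U=1, V=1) weight 3/2048
  (X=0, W=0, Z=1, Y=2, U=0, V=1) weight 1/2048
  (X=0, W=0, Z=1, Y=2, U=1, V=1) weight 3/2048
  (X=0, W=0, Z=2, Y=1, U=0, V=1) weight 1/2048
  (X=0, W=0, Z=2, Y=1, U=1, V=1) weight 3/2048
  … 88 more
Group by Y:
  weight(Y=0) = 1/16
  weight(Y=1) = 1/32
  weight(Y=2) = 1/32
  weight(Y=3) = 1/16
Total weight = 1/16 + 1/32 + 1/32 + 1/16 = 3/16
P(Y=0 | obs) = 1/16 / 3/16 = 1/3
P(Y=1 | obs) = 1/32 / 3/16 = 1/6
P(Y=2 | obs) = 1/32 / 3/16 = 1/6
P(Y=3 | obs) = 1/16 / 3/16 = 1/3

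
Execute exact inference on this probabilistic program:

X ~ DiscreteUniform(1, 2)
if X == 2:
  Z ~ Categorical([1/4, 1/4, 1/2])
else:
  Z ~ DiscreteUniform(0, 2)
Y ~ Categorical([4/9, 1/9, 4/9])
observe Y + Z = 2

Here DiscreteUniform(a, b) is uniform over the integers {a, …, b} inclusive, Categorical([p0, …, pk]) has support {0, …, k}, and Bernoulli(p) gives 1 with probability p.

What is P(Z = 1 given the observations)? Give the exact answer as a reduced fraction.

P(Z = 1 | obs) = 7/75

Enumerate traces; 6 have nonzero weight after conditioning:
  (X=1, Z=0, Y=2) weight 2/27
  (X=1, Z=1, Y=1) weight 1/54
  (X=1, Z=2, Y=0) weight 2/27
  (X=2, Z=0, Y=2) weight 1/18
  (X=2, Z=1, Y=1) weight 1/72
  (X=2, Z=2, Y=0) weight 1/9
Group by Z:
  weight(Z=0) = 7/54
  weight(Z=1) = 7/216
  weight(Z=2) = 5/27
Total weight = 7/54 + 7/216 + 5/27 = 25/72
P(Z=0 | obs) = 7/54 / 25/72 = 28/75
P(Z=1 | obs) = 7/216 / 25/72 = 7/75
P(Z=2 | obs) = 5/27 / 25/72 = 8/15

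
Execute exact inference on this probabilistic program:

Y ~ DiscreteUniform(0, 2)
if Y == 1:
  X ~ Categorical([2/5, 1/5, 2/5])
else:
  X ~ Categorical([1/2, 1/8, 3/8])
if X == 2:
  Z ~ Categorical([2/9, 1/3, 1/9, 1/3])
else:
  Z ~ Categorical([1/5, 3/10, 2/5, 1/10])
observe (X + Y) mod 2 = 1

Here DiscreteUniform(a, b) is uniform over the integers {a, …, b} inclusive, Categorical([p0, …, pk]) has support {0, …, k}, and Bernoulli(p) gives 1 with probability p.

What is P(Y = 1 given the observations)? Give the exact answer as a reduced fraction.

Enumerate traces; 16 have nonzero weight after conditioning:
  (Y=0, X=1, Z=0) weight 1/120
  (Y=0, X=1, Z=1) weight 1/80
  (Y=0, X=1, Z=2) weight 1/60
  (Y=0, X=1, Z=3) weight 1/240
  (Y=1, X=0, Z=0) weight 2/75
  (Y=1, X=0, Z=1) weight 1/25
  (Y=1, X=0, Z=2) weight 4/75
  (Y=1, X=0, Z=3) weight 1/75
  (Y=2, X=1, Z=0) weight 1/120
  … 7 more
Group by Y:
  weight(Y=0) = 1/24
  weight(Y=1) = 4/15
  weight(Y=2) = 1/24
Total weight = 1/24 + 4/15 + 1/24 = 7/20
P(Y=0 | obs) = 1/24 / 7/20 = 5/42
P(Y=1 | obs) = 4/15 / 7/20 = 16/21
P(Y=2 | obs) = 1/24 / 7/20 = 5/42

P(Y = 1 | obs) = 16/21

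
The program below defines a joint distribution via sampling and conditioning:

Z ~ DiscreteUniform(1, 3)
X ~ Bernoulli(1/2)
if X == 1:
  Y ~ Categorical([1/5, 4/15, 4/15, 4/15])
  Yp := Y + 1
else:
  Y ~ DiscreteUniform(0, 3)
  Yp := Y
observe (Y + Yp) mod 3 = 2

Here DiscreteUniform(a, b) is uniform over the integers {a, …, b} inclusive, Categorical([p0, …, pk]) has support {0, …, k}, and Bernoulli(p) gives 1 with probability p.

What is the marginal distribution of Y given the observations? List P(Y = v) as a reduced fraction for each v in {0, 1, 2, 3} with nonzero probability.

Enumerate traces; 6 have nonzero weight after conditioning:
  (Z=1, X=0, Y=1) weight 1/24
  (Z=1, X=1, Y=2) weight 2/45
  (Z=2, X=0, Y=1) weight 1/24
  (Z=2, X=1, Y=2) weight 2/45
  (Z=3, X=0, Y=1) weight 1/24
  (Z=3, X=1, Y=2) weight 2/45
Group by Y:
  weight(Y=1) = 1/8
  weight(Y=2) = 2/15
Total weight = 1/8 + 2/15 = 31/120
P(Y=1 | obs) = 1/8 / 31/120 = 15/31
P(Y=2 | obs) = 2/15 / 31/120 = 16/31

P(Y=1) = 15/31, P(Y=2) = 16/31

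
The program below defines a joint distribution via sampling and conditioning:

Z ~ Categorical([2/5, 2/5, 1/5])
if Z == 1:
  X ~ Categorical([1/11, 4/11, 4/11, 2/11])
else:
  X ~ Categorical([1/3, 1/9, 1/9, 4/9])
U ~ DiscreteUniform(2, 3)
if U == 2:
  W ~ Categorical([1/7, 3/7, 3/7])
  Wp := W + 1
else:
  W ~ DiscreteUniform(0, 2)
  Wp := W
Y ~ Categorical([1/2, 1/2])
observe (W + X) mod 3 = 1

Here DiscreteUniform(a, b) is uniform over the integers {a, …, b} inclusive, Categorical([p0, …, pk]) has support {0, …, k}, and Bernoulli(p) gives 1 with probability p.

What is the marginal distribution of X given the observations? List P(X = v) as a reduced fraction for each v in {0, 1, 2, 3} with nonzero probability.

Enumerate traces; 48 have nonzero weight after conditioning:
  (Z=0, X=0, U=2, W=1, Y=0) weight 1/70
  (Z=0, X=0, U=2, W=1, Y=1) weight 1/70
  (Z=0, X=0, U=3, W=1, Y=0) weight 1/90
  (Z=0, X=0, U=3, W=1, Y=1) weight 1/90
  (Z=0, X=1, U=2, W=0, Y=0) weight 1/630
  (Z=0, X=1, U=2, W=0, Y=1) weight 1/630
  (Z=0, X=1, U=3, W=0, Y=0) weight 1/270
  (Z=0, X=1, U=3, W=0, Y=1) weight 1/270
  (Z=0, X=2, U=2, W=2, Y=0) weight 1/210
  (Z=0, X=3, U=2, W=1, Y=0) weight 2/105
  … 38 more
Group by X:
  weight(X=0) = 104/1155
  weight(X=1) = 5/99
  weight(X=2) = 8/99
  weight(X=3) = 64/495
Total weight = 104/1155 + 5/99 + 8/99 + 64/495 = 27/77
P(X=0 | obs) = 104/1155 / 27/77 = 104/405
P(X=1 | obs) = 5/99 / 27/77 = 35/243
P(X=2 | obs) = 8/99 / 27/77 = 56/243
P(X=3 | obs) = 64/495 / 27/77 = 448/1215

P(X=0) = 104/405, P(X=1) = 35/243, P(X=2) = 56/243, P(X=3) = 448/1215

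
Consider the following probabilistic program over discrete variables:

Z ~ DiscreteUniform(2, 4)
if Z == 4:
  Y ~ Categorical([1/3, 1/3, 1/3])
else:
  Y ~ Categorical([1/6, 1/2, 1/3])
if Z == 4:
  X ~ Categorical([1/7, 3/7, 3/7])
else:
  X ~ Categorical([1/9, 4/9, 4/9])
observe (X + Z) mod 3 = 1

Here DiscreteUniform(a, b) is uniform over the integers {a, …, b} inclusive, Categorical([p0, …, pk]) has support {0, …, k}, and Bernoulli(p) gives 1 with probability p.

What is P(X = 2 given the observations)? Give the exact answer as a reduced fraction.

P(X = 2 | obs) = 28/65

Enumerate traces; 9 have nonzero weight after conditioning:
  (Z=2, Y=0, X=2) weight 2/81
  (Z=2, Y=1, X=2) weight 2/27
  (Z=2, Y=2, X=2) weight 4/81
  (Z=3, Y=0, X=1) weight 2/81
  (Z=3, Y=1, X=1) weight 2/27
  (Z=3, Y=2, X=1) weight 4/81
  (Z=4, Y=0, X=0) weight 1/63
  (Z=4, Y=1, X=0) weight 1/63
  … 1 more
Group by X:
  weight(X=0) = 1/21
  weight(X=1) = 4/27
  weight(X=2) = 4/27
Total weight = 1/21 + 4/27 + 4/27 = 65/189
P(X=0 | obs) = 1/21 / 65/189 = 9/65
P(X=1 | obs) = 4/27 / 65/189 = 28/65
P(X=2 | obs) = 4/27 / 65/189 = 28/65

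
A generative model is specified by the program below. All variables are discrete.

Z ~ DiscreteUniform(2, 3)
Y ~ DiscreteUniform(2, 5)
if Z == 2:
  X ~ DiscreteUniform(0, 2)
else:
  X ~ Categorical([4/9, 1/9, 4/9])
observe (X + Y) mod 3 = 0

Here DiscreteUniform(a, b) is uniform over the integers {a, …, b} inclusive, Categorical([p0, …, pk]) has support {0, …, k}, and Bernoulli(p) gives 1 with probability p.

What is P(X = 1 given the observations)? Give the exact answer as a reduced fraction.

Enumerate traces; 8 have nonzero weight after conditioning:
  (Z=2, Y=2, X=1) weight 1/24
  (Z=2, Y=3, X=0) weight 1/24
  (Z=2, Y=4, X=2) weight 1/24
  (Z=2, Y=5, X=1) weight 1/24
  (Z=3, Y=2, X=1) weight 1/72
  (Z=3, Y=3, X=0) weight 1/18
  (Z=3, Y=4, X=2) weight 1/18
  (Z=3, Y=5, X=1) weight 1/72
Group by X:
  weight(X=0) = 7/72
  weight(X=1) = 1/9
  weight(X=2) = 7/72
Total weight = 7/72 + 1/9 + 7/72 = 11/36
P(X=0 | obs) = 7/72 / 11/36 = 7/22
P(X=1 | obs) = 1/9 / 11/36 = 4/11
P(X=2 | obs) = 7/72 / 11/36 = 7/22

P(X = 1 | obs) = 4/11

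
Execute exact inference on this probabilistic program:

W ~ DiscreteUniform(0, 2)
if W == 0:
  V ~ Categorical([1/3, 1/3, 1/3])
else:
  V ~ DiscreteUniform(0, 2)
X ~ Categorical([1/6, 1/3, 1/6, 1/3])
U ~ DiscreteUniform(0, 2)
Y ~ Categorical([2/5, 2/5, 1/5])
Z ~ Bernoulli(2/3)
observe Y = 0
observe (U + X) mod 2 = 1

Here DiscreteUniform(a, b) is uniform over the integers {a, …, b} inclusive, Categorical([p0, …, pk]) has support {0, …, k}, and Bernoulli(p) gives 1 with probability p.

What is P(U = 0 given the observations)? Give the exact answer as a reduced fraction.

P(U = 0 | obs) = 2/5

Enumerate traces; 108 have nonzero weight after conditioning:
  (W=0, V=0, X=0, U=1, Y=0, Z=0) weight 1/1215
  (W=0, V=0, X=0, U=1, Y=0, Z=1) weight 2/1215
  (W=0, V=0, X=1, U=0, Y=0, Z=0) weight 2/1215
  (W=0, V=0, X=1, U=0, Y=0, Z=1) weight 4/1215
  (W=0, V=0, X=1, U=2, Y=0, Z=0) weight 2/1215
  (W=0, V=0, X=1, U=2, Y=0, Z=1) weight 4/1215
  (W=0, V=0, X=2, U=1, Y=0, Z=0) weight 1/1215
  (W=0, V=0, X=2, U=1, Y=0, Z=1) weight 2/1215
  … 100 more
Group by U:
  weight(U=0) = 4/45
  weight(U=1) = 2/45
  weight(U=2) = 4/45
Total weight = 4/45 + 2/45 + 4/45 = 2/9
P(U=0 | obs) = 4/45 / 2/9 = 2/5
P(U=1 | obs) = 2/45 / 2/9 = 1/5
P(U=2 | obs) = 4/45 / 2/9 = 2/5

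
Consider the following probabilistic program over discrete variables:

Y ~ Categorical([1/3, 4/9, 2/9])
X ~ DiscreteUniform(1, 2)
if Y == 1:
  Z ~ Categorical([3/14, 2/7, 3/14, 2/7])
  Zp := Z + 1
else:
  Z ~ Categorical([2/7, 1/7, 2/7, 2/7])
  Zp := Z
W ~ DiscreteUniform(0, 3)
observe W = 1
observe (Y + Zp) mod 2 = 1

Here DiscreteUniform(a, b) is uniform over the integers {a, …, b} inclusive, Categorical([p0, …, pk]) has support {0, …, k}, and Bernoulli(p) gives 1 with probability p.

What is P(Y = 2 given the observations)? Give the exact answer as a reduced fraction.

P(Y = 2 | obs) = 6/31

Enumerate traces; 12 have nonzero weight after conditioning:
  (Y=0, X=1, Z=1, W=1) weight 1/168
  (Y=0, X=1, Z=3, W=1) weight 1/84
  (Y=0, X=2, Z=1, W=1) weight 1/168
  (Y=0, X=2, Z=3, W=1) weight 1/84
  (Y=1, X=1, Z=1, W=1) weight 1/63
  (Y=1, X=1, Z=3, W=1) weight 1/63
  (Y=1, X=2, Z=1, W=1) weight 1/63
  (Y=1, X=2, Z=3, W=1) weight 1/63
  (Y=2, X=1, Z=1, W=1) weight 1/252
  … 3 more
Group by Y:
  weight(Y=0) = 1/28
  weight(Y=1) = 4/63
  weight(Y=2) = 1/42
Total weight = 1/28 + 4/63 + 1/42 = 31/252
P(Y=0 | obs) = 1/28 / 31/252 = 9/31
P(Y=1 | obs) = 4/63 / 31/252 = 16/31
P(Y=2 | obs) = 1/42 / 31/252 = 6/31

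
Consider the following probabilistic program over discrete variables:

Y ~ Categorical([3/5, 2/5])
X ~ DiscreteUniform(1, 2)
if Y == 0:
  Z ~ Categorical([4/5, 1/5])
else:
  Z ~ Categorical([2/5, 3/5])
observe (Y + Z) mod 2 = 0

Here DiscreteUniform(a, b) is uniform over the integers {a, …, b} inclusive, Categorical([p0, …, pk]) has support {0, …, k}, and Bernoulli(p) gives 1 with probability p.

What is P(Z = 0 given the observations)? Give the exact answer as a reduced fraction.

Enumerate traces; 4 have nonzero weight after conditioning:
  (Y=0, X=1, Z=0) weight 6/25
  (Y=0, X=2, Z=0) weight 6/25
  (Y=1, X=1, Z=1) weight 3/25
  (Y=1, X=2, Z=1) weight 3/25
Group by Z:
  weight(Z=0) = 12/25
  weight(Z=1) = 6/25
Total weight = 12/25 + 6/25 = 18/25
P(Z=0 | obs) = 12/25 / 18/25 = 2/3
P(Z=1 | obs) = 6/25 / 18/25 = 1/3

P(Z = 0 | obs) = 2/3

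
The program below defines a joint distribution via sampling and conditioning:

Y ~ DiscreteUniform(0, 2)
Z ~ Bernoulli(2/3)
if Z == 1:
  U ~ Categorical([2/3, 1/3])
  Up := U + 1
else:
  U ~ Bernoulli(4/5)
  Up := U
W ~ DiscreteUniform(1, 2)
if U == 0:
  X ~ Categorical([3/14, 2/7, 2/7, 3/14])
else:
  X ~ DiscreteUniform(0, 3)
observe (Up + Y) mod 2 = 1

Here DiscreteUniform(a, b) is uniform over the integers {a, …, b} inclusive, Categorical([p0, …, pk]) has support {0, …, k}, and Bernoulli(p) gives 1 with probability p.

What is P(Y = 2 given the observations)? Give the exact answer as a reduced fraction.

P(Y = 2 | obs) = 32/77

Enumerate traces; 48 have nonzero weight after conditioning:
  (Y=0, Z=0, U=1, W=1, X=0) weight 1/90
  (Y=0, Z=0, U=1, W=1, X=1) weight 1/90
  (Y=0, Z=0, U=1, W=1, X=2) weight 1/90
  (Y=0, Z=0, U=1, W=1, X=3) weight 1/90
  (Y=0, Z=0, U=1, W=2, X=0) weight 1/90
  (Y=0, Z=0, U=1, W=2, X=1) weight 1/90
  (Y=0, Z=0, U=1, W=2, X=2) weight 1/90
  (Y=0, Z=0, U=1, W=2, X=3) weight 1/90
  (Y=1, Z=0, U=0, W=1, X=0) weight 1/420
  (Y=2, Z=0, U=1, W=1, X=0) weight 1/90
  … 38 more
Group by Y:
  weight(Y=0) = 32/135
  weight(Y=1) = 13/135
  weight(Y=2) = 32/135
Total weight = 32/135 + 13/135 + 32/135 = 77/135
P(Y=0 | obs) = 32/135 / 77/135 = 32/77
P(Y=1 | obs) = 13/135 / 77/135 = 13/77
P(Y=2 | obs) = 32/135 / 77/135 = 32/77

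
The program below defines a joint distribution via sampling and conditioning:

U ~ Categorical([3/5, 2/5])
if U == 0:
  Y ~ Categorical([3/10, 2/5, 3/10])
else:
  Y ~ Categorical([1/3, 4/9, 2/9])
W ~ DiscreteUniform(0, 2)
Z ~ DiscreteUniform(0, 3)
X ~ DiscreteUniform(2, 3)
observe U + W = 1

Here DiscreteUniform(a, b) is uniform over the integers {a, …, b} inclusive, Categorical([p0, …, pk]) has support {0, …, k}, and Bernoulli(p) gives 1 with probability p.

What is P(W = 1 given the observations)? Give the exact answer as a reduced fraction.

P(W = 1 | obs) = 3/5

Enumerate traces; 48 have nonzero weight after conditioning:
  (U=0, Y=0, W=1, Z=0, X=2) weight 3/400
  (U=0, Y=0, W=1, Z=0, X=3) weight 3/400
  (U=0, Y=0, W=1, Z=1, X=2) weight 3/400
  (U=0, Y=0, W=1, Z=1, X=3) weight 3/400
  (U=0, Y=0, W=1, Z=2, X=2) weight 3/400
  (U=0, Y=0, W=1, Z=2, X=3) weight 3/400
  (U=0, Y=0, W=1, Z=3, X=2) weight 3/400
  (U=0, Y=0, W=1, Z=3, X=3) weight 3/400
  (U=1, Y=0, W=0, Z=0, X=2) weight 1/180
  … 39 more
Group by W:
  weight(W=0) = 2/15
  weight(W=1) = 1/5
Total weight = 2/15 + 1/5 = 1/3
P(W=0 | obs) = 2/15 / 1/3 = 2/5
P(W=1 | obs) = 1/5 / 1/3 = 3/5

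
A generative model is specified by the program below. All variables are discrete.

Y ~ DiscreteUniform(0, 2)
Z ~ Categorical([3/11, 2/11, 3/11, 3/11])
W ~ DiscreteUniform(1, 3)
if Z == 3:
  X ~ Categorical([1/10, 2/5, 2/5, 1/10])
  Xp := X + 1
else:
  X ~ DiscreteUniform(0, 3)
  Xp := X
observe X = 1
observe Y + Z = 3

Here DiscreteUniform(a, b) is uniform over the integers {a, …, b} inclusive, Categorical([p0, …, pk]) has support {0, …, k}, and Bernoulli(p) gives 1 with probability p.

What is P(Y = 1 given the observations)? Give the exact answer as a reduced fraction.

P(Y = 1 | obs) = 15/49

Enumerate traces; 9 have nonzero weight after conditioning:
  (Y=0, Z=3, W=1, X=1) weight 2/165
  (Y=0, Z=3, W=2, X=1) weight 2/165
  (Y=0, Z=3, W=3, X=1) weight 2/165
  (Y=1, Z=2, W=1, X=1) weight 1/132
  (Y=1, Z=2, W=2, X=1) weight 1/132
  (Y=1, Z=2, W=3, X=1) weight 1/132
  (Y=2, Z=1, W=1, X=1) weight 1/198
  (Y=2, Z=1, W=2, X=1) weight 1/198
  … 1 more
Group by Y:
  weight(Y=0) = 2/55
  weight(Y=1) = 1/44
  weight(Y=2) = 1/66
Total weight = 2/55 + 1/44 + 1/66 = 49/660
P(Y=0 | obs) = 2/55 / 49/660 = 24/49
P(Y=1 | obs) = 1/44 / 49/660 = 15/49
P(Y=2 | obs) = 1/66 / 49/660 = 10/49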